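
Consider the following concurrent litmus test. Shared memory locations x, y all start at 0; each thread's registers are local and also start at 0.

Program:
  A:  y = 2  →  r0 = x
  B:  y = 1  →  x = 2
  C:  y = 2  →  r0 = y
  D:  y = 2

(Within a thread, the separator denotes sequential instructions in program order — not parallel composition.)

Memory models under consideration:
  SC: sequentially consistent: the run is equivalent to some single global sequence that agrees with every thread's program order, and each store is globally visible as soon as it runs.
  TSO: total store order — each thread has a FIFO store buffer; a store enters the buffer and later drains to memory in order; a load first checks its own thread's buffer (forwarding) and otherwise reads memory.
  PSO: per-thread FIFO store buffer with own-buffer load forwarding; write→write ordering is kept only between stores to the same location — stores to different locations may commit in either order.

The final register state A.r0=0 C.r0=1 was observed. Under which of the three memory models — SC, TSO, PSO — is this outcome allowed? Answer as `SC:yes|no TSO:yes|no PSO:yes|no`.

SC:yes TSO:yes PSO:yes

outcome vector order: (A.r0,C.r0)
SC: 4 outcomes — {0/1, 0/2, 2/1, 2/2}
TSO: 4 outcomes — {0/1, 0/2, 2/1, 2/2}
PSO: 4 outcomes — {0/1, 0/2, 2/1, 2/2}
target 0/1 ∈ {SC,TSO,PSO}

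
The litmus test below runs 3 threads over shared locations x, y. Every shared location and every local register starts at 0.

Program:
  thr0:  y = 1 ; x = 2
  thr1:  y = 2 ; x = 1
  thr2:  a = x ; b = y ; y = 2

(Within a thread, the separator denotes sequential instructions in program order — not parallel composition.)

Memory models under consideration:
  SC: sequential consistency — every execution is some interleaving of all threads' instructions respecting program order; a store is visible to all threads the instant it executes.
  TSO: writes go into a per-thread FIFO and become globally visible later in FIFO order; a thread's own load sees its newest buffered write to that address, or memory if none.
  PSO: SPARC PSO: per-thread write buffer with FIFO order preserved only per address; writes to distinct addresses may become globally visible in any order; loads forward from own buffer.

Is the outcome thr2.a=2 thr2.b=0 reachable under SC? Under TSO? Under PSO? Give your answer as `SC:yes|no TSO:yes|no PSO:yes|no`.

SC:no TSO:no PSO:yes

outcome vector order: (thr2.a,thr2.b)
SC (7): 0/0; 0/1; 0/2; 1/1; 1/2; 2/1; 2/2
TSO (7): 0/0; 0/1; 0/2; 1/1; 1/2; 2/1; 2/2
PSO (9): 0/0; 0/1; 0/2; 1/0; 1/1; 1/2; 2/0; 2/1; 2/2
target 2/0 ∈ {PSO}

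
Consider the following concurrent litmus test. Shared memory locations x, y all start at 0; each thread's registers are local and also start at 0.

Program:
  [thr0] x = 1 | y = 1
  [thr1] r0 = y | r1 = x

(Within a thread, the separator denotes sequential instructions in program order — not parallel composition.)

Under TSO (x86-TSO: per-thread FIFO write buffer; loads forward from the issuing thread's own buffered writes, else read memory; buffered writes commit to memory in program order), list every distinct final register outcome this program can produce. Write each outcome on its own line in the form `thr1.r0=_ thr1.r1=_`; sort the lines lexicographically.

thr1.r0=0 thr1.r1=0
thr1.r0=0 thr1.r1=1
thr1.r0=1 thr1.r1=1

outcome vector order: (thr1.r0,thr1.r1)
|TSO outcomes| = 3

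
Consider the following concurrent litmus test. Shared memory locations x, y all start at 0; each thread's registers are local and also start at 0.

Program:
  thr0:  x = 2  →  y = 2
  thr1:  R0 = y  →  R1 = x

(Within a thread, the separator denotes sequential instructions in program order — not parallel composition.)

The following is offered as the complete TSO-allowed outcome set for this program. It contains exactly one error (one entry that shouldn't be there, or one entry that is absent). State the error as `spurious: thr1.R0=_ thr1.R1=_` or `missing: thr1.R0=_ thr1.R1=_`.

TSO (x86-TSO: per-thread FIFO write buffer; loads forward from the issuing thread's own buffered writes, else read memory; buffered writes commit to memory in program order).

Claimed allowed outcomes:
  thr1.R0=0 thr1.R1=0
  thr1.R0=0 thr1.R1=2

missing: thr1.R0=2 thr1.R1=2

outcome vector order: (thr1.R0,thr1.R1)
TSO: 3 outcomes — {00 02 22}
TSO∖claimed = {22}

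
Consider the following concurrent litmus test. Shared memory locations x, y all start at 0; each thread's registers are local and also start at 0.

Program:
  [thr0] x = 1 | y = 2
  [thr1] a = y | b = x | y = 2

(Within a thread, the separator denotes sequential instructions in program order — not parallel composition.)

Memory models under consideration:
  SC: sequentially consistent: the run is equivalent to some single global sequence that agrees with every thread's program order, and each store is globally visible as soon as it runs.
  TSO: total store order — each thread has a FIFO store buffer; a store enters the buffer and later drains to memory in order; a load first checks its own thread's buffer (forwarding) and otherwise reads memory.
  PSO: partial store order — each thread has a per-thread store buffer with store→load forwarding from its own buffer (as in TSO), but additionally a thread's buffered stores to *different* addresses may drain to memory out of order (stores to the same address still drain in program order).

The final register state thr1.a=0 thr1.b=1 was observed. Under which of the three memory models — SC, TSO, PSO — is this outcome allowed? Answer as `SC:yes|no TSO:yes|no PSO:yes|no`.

SC:yes TSO:yes PSO:yes

outcome vector order: (thr1.a,thr1.b)
SC (3): (0,0), (0,1), (2,1)
TSO (3): (0,0), (0,1), (2,1)
PSO (4): (0,0), (0,1), (2,0), (2,1)
target (0,1) ∈ {SC,TSO,PSO}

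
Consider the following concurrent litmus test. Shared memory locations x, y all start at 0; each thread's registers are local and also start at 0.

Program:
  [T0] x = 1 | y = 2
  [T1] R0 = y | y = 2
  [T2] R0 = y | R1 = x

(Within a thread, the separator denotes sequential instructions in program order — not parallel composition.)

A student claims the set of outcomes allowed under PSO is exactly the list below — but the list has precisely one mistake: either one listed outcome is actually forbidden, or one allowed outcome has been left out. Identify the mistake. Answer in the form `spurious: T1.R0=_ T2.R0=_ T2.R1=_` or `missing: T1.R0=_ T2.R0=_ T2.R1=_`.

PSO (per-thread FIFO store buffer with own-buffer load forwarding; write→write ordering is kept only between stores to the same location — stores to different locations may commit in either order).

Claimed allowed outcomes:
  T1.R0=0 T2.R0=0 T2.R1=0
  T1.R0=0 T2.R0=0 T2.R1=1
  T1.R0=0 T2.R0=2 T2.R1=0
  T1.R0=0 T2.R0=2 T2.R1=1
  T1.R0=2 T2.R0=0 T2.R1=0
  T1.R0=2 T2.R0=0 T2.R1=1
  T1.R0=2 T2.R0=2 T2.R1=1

missing: T1.R0=2 T2.R0=2 T2.R1=0

outcome vector order: (T1.R0,T2.R0,T2.R1)
PSO: 8 outcomes — {0/0/0, 0/0/1, 0/2/0, 0/2/1, 2/0/0, 2/0/1, 2/2/0, 2/2/1}
PSO∖claimed = {2/2/0}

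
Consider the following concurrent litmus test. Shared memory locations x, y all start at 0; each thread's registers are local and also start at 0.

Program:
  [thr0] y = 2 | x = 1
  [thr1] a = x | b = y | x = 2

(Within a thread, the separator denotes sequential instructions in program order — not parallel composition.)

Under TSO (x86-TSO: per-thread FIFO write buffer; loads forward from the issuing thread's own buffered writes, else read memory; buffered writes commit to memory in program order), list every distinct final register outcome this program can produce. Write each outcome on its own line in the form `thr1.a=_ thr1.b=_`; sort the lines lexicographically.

outcome vector order: (thr1.a,thr1.b)
|TSO outcomes| = 3

thr1.a=0 thr1.b=0
thr1.a=0 thr1.b=2
thr1.a=1 thr1.b=2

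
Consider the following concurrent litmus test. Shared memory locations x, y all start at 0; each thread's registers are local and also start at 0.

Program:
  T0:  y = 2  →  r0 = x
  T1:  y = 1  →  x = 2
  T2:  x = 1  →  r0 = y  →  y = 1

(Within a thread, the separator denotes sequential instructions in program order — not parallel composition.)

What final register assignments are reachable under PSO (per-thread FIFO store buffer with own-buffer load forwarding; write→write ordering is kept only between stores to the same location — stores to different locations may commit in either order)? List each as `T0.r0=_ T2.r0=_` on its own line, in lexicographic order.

outcome vector order: (T0.r0,T2.r0)
|PSO outcomes| = 9

T0.r0=0 T2.r0=0
T0.r0=0 T2.r0=1
T0.r0=0 T2.r0=2
T0.r0=1 T2.r0=0
T0.r0=1 T2.r0=1
T0.r0=1 T2.r0=2
T0.r0=2 T2.r0=0
T0.r0=2 T2.r0=1
T0.r0=2 T2.r0=2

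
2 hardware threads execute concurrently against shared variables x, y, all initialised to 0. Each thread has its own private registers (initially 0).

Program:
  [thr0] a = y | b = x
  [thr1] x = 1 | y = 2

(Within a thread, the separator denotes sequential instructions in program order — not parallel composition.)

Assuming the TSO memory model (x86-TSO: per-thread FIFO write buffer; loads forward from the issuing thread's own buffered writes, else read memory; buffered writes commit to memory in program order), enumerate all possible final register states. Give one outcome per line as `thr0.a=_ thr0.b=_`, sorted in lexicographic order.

outcome vector order: (thr0.a,thr0.b)
|TSO outcomes| = 3

thr0.a=0 thr0.b=0
thr0.a=0 thr0.b=1
thr0.a=2 thr0.b=1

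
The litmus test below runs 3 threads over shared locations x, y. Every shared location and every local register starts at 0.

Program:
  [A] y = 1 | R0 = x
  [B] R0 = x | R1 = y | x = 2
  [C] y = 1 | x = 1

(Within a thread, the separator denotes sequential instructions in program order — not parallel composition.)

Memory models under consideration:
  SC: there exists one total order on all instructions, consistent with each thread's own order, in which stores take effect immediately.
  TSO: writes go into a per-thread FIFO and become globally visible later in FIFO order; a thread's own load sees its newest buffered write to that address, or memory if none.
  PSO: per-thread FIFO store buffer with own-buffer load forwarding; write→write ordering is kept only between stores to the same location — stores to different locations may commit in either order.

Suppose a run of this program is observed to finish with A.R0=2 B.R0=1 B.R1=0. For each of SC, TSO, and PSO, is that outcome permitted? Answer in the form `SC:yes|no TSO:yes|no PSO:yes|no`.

SC:no TSO:no PSO:yes

outcome vector order: (A.R0,B.R0,B.R1)
under SC → (0,0,0), (0,0,1), (0,1,1), (1,0,0), (1,0,1), (1,1,1), (2,0,0), (2,0,1), (2,1,1)
under TSO → (0,0,0), (0,0,1), (0,1,1), (1,0,0), (1,0,1), (1,1,1), (2,0,0), (2,0,1), (2,1,1)
under PSO → (0,0,0), (0,0,1), (0,1,0), (0,1,1), (1,0,0), (1,0,1), (1,1,0), (1,1,1), (2,0,0), (2,0,1), (2,1,0), (2,1,1)
target (2,1,0) ∈ {PSO}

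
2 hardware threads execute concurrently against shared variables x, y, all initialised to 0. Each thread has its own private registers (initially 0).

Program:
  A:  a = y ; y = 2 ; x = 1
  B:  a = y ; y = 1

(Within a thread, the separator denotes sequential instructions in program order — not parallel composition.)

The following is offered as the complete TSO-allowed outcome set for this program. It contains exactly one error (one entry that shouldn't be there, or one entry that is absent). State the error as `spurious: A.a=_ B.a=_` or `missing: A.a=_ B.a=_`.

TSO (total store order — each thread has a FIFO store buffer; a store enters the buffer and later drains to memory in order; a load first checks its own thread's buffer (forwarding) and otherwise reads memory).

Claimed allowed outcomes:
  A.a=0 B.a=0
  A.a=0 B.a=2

missing: A.a=1 B.a=0

outcome vector order: (A.a,B.a)
TSO: 3 outcomes — {00, 02, 10}
TSO∖claimed = {10}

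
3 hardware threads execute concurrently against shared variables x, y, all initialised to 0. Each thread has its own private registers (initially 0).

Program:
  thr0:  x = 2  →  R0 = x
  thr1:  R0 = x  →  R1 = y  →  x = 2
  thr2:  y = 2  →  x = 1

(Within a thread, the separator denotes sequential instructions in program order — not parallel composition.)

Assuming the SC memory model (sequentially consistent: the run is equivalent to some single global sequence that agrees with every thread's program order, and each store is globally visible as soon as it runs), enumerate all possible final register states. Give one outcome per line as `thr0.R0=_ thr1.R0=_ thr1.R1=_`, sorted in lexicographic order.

thr0.R0=1 thr1.R0=0 thr1.R1=0
thr0.R0=1 thr1.R0=0 thr1.R1=2
thr0.R0=1 thr1.R0=1 thr1.R1=2
thr0.R0=1 thr1.R0=2 thr1.R1=0
thr0.R0=1 thr1.R0=2 thr1.R1=2
thr0.R0=2 thr1.R0=0 thr1.R1=0
thr0.R0=2 thr1.R0=0 thr1.R1=2
thr0.R0=2 thr1.R0=1 thr1.R1=2
thr0.R0=2 thr1.R0=2 thr1.R1=0
thr0.R0=2 thr1.R0=2 thr1.R1=2

outcome vector order: (thr0.R0,thr1.R0,thr1.R1)
|SC outcomes| = 10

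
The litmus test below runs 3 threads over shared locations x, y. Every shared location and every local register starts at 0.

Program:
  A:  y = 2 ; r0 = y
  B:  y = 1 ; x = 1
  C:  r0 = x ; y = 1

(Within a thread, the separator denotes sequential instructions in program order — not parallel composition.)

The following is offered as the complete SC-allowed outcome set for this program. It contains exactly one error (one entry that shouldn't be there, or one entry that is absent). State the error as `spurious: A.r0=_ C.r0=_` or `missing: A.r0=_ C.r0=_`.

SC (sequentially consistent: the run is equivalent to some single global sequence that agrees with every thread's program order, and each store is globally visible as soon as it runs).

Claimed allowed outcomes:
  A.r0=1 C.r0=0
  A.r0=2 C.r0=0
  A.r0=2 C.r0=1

missing: A.r0=1 C.r0=1

outcome vector order: (A.r0,C.r0)
SC: 4 outcomes — {10 11 20 21}
SC∖claimed = {11}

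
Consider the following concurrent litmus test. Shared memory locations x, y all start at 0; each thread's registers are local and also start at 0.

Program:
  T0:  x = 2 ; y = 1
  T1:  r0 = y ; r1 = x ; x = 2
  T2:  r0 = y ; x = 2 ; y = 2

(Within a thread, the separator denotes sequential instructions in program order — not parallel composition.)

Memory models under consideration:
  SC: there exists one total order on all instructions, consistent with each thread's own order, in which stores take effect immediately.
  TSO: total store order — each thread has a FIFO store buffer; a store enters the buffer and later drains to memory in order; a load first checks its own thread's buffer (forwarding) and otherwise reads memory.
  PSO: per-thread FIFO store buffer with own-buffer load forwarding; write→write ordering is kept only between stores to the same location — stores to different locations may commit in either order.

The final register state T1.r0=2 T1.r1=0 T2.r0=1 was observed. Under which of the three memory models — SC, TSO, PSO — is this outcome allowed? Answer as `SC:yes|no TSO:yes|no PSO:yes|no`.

SC:no TSO:no PSO:yes

outcome vector order: (T1.r0,T1.r1,T2.r0)
SC: 8 outcomes — {0/0/0 0/0/1 0/2/0 0/2/1 1/2/0 1/2/1 2/2/0 2/2/1}
TSO: 8 outcomes — {0/0/0 0/0/1 0/2/0 0/2/1 1/2/0 1/2/1 2/2/0 2/2/1}
PSO: 12 outcomes — {0/0/0 0/0/1 0/2/0 0/2/1 1/0/0 1/0/1 1/2/0 1/2/1 2/0/0 2/0/1 2/2/0 2/2/1}
target 2/0/1 ∈ {PSO}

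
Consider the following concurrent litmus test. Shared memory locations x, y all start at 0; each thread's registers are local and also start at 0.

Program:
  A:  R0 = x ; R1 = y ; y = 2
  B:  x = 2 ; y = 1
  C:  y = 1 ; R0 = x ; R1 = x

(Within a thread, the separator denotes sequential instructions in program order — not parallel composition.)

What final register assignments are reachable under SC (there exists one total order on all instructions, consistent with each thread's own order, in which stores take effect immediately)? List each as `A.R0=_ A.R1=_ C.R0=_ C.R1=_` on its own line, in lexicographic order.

outcome vector order: (A.R0,A.R1,C.R0,C.R1)
|SC outcomes| = 10

A.R0=0 A.R1=0 C.R0=0 C.R1=0
A.R0=0 A.R1=0 C.R0=0 C.R1=2
A.R0=0 A.R1=0 C.R0=2 C.R1=2
A.R0=0 A.R1=1 C.R0=0 C.R1=0
A.R0=0 A.R1=1 C.R0=0 C.R1=2
A.R0=0 A.R1=1 C.R0=2 C.R1=2
A.R0=2 A.R1=0 C.R0=2 C.R1=2
A.R0=2 A.R1=1 C.R0=0 C.R1=0
A.R0=2 A.R1=1 C.R0=0 C.R1=2
A.R0=2 A.R1=1 C.R0=2 C.R1=2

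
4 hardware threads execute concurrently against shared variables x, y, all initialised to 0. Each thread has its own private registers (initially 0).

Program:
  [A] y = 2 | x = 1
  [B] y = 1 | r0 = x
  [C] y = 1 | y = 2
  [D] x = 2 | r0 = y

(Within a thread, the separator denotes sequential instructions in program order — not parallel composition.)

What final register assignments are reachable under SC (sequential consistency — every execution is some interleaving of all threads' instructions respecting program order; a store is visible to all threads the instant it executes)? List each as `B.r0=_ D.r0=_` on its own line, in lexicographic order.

outcome vector order: (B.r0,D.r0)
|SC outcomes| = 8

B.r0=0 D.r0=1
B.r0=0 D.r0=2
B.r0=1 D.r0=0
B.r0=1 D.r0=1
B.r0=1 D.r0=2
B.r0=2 D.r0=0
B.r0=2 D.r0=1
B.r0=2 D.r0=2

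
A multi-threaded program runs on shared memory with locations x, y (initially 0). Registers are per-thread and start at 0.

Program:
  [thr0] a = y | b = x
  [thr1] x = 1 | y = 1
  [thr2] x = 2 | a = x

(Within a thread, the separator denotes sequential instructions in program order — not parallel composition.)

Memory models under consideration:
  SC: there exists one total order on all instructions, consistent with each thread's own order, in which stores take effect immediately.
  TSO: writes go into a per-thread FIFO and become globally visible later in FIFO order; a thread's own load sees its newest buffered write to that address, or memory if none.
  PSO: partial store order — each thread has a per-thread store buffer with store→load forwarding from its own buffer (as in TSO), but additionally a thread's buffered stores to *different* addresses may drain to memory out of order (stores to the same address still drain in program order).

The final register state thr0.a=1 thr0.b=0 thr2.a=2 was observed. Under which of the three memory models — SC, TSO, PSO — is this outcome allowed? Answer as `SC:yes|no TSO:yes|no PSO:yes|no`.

outcome vector order: (thr0.a,thr0.b,thr2.a)
[SC] allowed = {<0 0 1>; <0 0 2>; <0 1 1>; <0 1 2>; <0 2 1>; <0 2 2>; <1 1 1>; <1 1 2>; <1 2 2>}
[TSO] allowed = {<0 0 1>; <0 0 2>; <0 1 1>; <0 1 2>; <0 2 1>; <0 2 2>; <1 1 1>; <1 1 2>; <1 2 2>}
[PSO] allowed = {<0 0 1>; <0 0 2>; <0 1 1>; <0 1 2>; <0 2 1>; <0 2 2>; <1 0 1>; <1 0 2>; <1 1 1>; <1 1 2>; <1 2 1>; <1 2 2>}
target <1 0 2> ∈ {PSO}

SC:no TSO:no PSO:yes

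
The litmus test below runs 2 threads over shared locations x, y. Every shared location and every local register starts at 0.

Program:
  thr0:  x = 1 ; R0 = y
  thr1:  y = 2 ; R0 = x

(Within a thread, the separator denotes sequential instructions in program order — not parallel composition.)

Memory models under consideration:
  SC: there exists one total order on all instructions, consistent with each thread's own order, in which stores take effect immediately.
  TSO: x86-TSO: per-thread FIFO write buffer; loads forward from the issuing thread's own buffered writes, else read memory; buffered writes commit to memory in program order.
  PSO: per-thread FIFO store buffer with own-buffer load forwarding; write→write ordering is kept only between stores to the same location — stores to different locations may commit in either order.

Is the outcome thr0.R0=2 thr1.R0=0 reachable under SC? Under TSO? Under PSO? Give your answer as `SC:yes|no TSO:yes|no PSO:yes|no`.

SC:yes TSO:yes PSO:yes

outcome vector order: (thr0.R0,thr1.R0)
SC (3): 0/1 2/0 2/1
TSO (4): 0/0 0/1 2/0 2/1
PSO (4): 0/0 0/1 2/0 2/1
target 2/0 ∈ {SC,TSO,PSO}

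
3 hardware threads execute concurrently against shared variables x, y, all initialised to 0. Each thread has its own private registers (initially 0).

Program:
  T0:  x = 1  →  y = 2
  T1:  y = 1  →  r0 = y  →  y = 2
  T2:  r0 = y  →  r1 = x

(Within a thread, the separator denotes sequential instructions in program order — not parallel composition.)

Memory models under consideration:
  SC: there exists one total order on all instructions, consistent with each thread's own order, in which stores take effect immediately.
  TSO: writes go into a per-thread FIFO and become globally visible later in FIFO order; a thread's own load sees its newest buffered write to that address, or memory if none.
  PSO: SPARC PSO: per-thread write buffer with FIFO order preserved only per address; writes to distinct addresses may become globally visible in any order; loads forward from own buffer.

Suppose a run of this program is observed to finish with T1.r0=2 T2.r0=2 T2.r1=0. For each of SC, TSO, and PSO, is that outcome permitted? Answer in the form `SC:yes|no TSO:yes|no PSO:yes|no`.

SC:no TSO:no PSO:yes

outcome vector order: (T1.r0,T2.r0,T2.r1)
[SC] allowed = {(1,0,0), (1,0,1), (1,1,0), (1,1,1), (1,2,0), (1,2,1), (2,0,0), (2,0,1), (2,1,0), (2,1,1), (2,2,1)}
[TSO] allowed = {(1,0,0), (1,0,1), (1,1,0), (1,1,1), (1,2,0), (1,2,1), (2,0,0), (2,0,1), (2,1,0), (2,1,1), (2,2,1)}
[PSO] allowed = {(1,0,0), (1,0,1), (1,1,0), (1,1,1), (1,2,0), (1,2,1), (2,0,0), (2,0,1), (2,1,0), (2,1,1), (2,2,0), (2,2,1)}
target (2,2,0) ∈ {PSO}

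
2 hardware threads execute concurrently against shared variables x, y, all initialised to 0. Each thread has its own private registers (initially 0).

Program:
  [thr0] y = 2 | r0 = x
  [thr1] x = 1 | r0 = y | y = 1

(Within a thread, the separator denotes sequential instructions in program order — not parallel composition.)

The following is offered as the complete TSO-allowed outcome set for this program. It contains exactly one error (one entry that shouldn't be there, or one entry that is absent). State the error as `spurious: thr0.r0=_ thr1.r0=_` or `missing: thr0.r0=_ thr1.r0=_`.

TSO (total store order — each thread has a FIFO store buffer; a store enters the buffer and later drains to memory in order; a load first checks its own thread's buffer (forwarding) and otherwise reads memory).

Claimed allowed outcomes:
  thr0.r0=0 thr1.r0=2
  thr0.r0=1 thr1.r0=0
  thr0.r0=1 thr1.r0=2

missing: thr0.r0=0 thr1.r0=0

outcome vector order: (thr0.r0,thr1.r0)
TSO (4): (0,0); (0,2); (1,0); (1,2)
TSO∖claimed = {(0,0)}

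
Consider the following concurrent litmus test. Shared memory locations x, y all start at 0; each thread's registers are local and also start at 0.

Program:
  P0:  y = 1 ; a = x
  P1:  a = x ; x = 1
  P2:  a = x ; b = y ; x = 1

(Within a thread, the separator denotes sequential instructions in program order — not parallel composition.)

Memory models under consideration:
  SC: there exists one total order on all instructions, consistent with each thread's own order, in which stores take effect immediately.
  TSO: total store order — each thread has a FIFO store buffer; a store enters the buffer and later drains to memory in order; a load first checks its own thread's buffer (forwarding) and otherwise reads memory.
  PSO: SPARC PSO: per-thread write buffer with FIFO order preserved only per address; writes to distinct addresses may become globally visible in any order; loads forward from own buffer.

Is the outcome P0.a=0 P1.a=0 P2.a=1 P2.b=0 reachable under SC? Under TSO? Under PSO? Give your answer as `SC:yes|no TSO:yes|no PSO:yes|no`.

outcome vector order: (P0.a,P1.a,P2.a,P2.b)
SC: 11 outcomes — {0000, 0001, 0011, 0100, 0101, 1000, 1001, 1010, 1011, 1100, 1101}
TSO: 12 outcomes — {0000, 0001, 0010, 0011, 0100, 0101, 1000, 1001, 1010, 1011, 1100, 1101}
PSO: 12 outcomes — {0000, 0001, 0010, 0011, 0100, 0101, 1000, 1001, 1010, 1011, 1100, 1101}
target 0010 ∈ {TSO,PSO}

SC:no TSO:yes PSO:yes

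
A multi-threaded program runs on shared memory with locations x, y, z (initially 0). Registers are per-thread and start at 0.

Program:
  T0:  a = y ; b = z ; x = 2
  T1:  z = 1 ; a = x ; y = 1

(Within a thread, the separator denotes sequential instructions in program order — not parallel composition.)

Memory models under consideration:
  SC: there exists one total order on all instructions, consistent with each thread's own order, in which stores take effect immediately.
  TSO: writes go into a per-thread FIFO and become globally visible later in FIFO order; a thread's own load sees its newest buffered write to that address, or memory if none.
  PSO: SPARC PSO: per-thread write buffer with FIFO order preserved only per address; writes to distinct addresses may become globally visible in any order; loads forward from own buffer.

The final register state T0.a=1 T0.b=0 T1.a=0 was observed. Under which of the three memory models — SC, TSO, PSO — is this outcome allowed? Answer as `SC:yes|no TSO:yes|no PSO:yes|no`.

outcome vector order: (T0.a,T0.b,T1.a)
SC (5): 0/0/0, 0/0/2, 0/1/0, 0/1/2, 1/1/0
TSO (5): 0/0/0, 0/0/2, 0/1/0, 0/1/2, 1/1/0
PSO (6): 0/0/0, 0/0/2, 0/1/0, 0/1/2, 1/0/0, 1/1/0
target 1/0/0 ∈ {PSO}

SC:no TSO:no PSO:yes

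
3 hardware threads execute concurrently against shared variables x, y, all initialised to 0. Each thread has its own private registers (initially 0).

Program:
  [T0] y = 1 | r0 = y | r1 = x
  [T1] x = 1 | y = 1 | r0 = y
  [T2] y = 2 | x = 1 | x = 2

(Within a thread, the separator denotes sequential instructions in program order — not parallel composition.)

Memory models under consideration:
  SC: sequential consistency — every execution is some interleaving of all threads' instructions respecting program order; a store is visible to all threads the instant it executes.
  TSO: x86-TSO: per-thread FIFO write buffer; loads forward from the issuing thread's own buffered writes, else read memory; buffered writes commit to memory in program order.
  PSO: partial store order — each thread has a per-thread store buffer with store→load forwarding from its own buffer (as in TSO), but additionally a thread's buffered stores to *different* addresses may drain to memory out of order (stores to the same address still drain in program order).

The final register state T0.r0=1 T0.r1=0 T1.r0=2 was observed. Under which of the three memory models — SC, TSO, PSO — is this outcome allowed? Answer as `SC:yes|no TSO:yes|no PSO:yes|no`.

SC:yes TSO:yes PSO:yes

outcome vector order: (T0.r0,T0.r1,T1.r0)
SC: 11 outcomes — {(1,0,1) (1,0,2) (1,1,1) (1,1,2) (1,2,1) (1,2,2) (2,0,1) (2,1,1) (2,1,2) (2,2,1) (2,2,2)}
TSO: 11 outcomes — {(1,0,1) (1,0,2) (1,1,1) (1,1,2) (1,2,1) (1,2,2) (2,0,1) (2,1,1) (2,1,2) (2,2,1) (2,2,2)}
PSO: 12 outcomes — {(1,0,1) (1,0,2) (1,1,1) (1,1,2) (1,2,1) (1,2,2) (2,0,1) (2,0,2) (2,1,1) (2,1,2) (2,2,1) (2,2,2)}
target (1,0,2) ∈ {SC,TSO,PSO}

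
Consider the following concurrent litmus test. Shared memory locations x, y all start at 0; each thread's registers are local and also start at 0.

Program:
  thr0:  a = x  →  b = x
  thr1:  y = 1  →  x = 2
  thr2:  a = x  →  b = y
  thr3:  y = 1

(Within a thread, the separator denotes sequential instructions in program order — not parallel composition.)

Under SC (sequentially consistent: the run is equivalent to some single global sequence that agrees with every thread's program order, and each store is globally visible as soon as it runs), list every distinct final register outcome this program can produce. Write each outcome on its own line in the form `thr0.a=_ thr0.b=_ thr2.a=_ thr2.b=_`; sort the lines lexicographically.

thr0.a=0 thr0.b=0 thr2.a=0 thr2.b=0
thr0.a=0 thr0.b=0 thr2.a=0 thr2.b=1
thr0.a=0 thr0.b=0 thr2.a=2 thr2.b=1
thr0.a=0 thr0.b=2 thr2.a=0 thr2.b=0
thr0.a=0 thr0.b=2 thr2.a=0 thr2.b=1
thr0.a=0 thr0.b=2 thr2.a=2 thr2.b=1
thr0.a=2 thr0.b=2 thr2.a=0 thr2.b=0
thr0.a=2 thr0.b=2 thr2.a=0 thr2.b=1
thr0.a=2 thr0.b=2 thr2.a=2 thr2.b=1

outcome vector order: (thr0.a,thr0.b,thr2.a,thr2.b)
|SC outcomes| = 9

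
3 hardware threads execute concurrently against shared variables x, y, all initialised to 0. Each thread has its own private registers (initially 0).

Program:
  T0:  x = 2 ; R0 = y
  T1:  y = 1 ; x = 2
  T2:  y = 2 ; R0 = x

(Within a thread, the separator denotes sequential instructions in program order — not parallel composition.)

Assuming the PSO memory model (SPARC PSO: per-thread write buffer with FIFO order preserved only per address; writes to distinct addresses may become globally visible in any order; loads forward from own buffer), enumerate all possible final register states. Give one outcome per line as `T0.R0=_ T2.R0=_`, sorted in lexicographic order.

outcome vector order: (T0.R0,T2.R0)
|PSO outcomes| = 6

T0.R0=0 T2.R0=0
T0.R0=0 T2.R0=2
T0.R0=1 T2.R0=0
T0.R0=1 T2.R0=2
T0.R0=2 T2.R0=0
T0.R0=2 T2.R0=2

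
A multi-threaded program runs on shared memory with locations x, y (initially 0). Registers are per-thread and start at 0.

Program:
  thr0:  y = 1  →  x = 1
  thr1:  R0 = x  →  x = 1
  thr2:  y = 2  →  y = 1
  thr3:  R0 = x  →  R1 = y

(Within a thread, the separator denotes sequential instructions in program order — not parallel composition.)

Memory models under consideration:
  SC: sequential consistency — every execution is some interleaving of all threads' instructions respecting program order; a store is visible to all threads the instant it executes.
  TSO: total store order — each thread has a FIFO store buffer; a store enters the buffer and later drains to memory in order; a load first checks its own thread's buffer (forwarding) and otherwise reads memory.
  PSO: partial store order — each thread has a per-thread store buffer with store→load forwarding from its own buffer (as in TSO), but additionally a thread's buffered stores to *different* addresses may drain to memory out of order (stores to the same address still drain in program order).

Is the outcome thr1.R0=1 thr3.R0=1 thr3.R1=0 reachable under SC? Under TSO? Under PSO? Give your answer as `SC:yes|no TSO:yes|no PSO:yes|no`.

SC:no TSO:no PSO:yes

outcome vector order: (thr1.R0,thr3.R0,thr3.R1)
[SC] allowed = {0/0/0, 0/0/1, 0/0/2, 0/1/0, 0/1/1, 0/1/2, 1/0/0, 1/0/1, 1/0/2, 1/1/1, 1/1/2}
[TSO] allowed = {0/0/0, 0/0/1, 0/0/2, 0/1/0, 0/1/1, 0/1/2, 1/0/0, 1/0/1, 1/0/2, 1/1/1, 1/1/2}
[PSO] allowed = {0/0/0, 0/0/1, 0/0/2, 0/1/0, 0/1/1, 0/1/2, 1/0/0, 1/0/1, 1/0/2, 1/1/0, 1/1/1, 1/1/2}
target 1/1/0 ∈ {PSO}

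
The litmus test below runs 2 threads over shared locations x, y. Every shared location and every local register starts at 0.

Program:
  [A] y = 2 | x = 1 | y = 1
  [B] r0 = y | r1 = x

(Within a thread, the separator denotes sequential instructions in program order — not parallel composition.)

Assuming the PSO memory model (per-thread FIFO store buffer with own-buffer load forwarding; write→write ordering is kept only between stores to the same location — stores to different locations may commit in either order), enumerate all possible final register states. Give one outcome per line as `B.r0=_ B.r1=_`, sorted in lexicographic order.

outcome vector order: (B.r0,B.r1)
|PSO outcomes| = 6

B.r0=0 B.r1=0
B.r0=0 B.r1=1
B.r0=1 B.r1=0
B.r0=1 B.r1=1
B.r0=2 B.r1=0
B.r0=2 B.r1=1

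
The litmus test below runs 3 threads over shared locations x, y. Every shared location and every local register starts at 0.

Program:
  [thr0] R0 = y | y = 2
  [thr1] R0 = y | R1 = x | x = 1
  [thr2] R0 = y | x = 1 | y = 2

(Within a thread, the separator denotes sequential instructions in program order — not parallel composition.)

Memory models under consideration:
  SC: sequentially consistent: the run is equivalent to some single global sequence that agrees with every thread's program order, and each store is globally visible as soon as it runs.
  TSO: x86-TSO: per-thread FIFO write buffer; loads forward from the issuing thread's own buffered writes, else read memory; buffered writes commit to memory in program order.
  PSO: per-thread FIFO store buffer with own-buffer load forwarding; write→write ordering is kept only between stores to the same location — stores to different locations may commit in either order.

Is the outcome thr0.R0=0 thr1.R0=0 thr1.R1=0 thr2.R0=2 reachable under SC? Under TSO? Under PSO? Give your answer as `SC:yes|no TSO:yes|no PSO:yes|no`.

outcome vector order: (thr0.R0,thr1.R0,thr1.R1,thr2.R0)
SC (11): 0000; 0002; 0010; 0012; 0200; 0202; 0210; 0212; 2000; 2010; 2210
TSO (11): 0000; 0002; 0010; 0012; 0200; 0202; 0210; 0212; 2000; 2010; 2210
PSO (12): 0000; 0002; 0010; 0012; 0200; 0202; 0210; 0212; 2000; 2010; 2200; 2210
target 0002 ∈ {SC,TSO,PSO}

SC:yes TSO:yes PSO:yes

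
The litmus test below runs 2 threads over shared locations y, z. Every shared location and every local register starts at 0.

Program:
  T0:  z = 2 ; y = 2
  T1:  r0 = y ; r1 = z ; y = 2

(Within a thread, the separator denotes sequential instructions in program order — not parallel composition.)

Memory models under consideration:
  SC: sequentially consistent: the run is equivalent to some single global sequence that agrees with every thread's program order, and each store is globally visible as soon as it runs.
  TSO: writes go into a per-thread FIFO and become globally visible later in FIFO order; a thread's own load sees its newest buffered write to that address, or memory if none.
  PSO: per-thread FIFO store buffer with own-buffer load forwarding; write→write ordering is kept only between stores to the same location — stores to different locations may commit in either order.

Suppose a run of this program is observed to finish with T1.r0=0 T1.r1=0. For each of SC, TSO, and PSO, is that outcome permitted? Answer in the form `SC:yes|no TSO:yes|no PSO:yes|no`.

SC:yes TSO:yes PSO:yes

outcome vector order: (T1.r0,T1.r1)
SC: 3 outcomes — {(0,0), (0,2), (2,2)}
TSO: 3 outcomes — {(0,0), (0,2), (2,2)}
PSO: 4 outcomes — {(0,0), (0,2), (2,0), (2,2)}
target (0,0) ∈ {SC,TSO,PSO}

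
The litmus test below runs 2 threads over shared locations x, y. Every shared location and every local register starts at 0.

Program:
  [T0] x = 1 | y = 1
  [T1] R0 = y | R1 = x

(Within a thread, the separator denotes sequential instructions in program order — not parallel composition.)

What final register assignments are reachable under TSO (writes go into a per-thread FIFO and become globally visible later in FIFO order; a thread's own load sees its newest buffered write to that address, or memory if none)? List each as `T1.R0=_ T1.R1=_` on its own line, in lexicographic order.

outcome vector order: (T1.R0,T1.R1)
|TSO outcomes| = 3

T1.R0=0 T1.R1=0
T1.R0=0 T1.R1=1
T1.R0=1 T1.R1=1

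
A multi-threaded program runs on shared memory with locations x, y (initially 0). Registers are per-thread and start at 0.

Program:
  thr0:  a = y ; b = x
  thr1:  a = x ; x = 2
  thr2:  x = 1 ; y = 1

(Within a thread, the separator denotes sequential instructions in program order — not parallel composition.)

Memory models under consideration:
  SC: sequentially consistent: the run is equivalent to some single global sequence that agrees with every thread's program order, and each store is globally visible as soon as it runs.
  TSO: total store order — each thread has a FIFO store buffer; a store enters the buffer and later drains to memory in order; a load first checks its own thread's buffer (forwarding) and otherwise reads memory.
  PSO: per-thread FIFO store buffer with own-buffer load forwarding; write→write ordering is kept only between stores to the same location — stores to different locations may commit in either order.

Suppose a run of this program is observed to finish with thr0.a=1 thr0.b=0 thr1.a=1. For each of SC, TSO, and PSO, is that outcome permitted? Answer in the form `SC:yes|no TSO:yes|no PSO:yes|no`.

SC:no TSO:no PSO:yes

outcome vector order: (thr0.a,thr0.b,thr1.a)
[SC] allowed = {0/0/0 0/0/1 0/1/0 0/1/1 0/2/0 0/2/1 1/1/0 1/1/1 1/2/0 1/2/1}
[TSO] allowed = {0/0/0 0/0/1 0/1/0 0/1/1 0/2/0 0/2/1 1/1/0 1/1/1 1/2/0 1/2/1}
[PSO] allowed = {0/0/0 0/0/1 0/1/0 0/1/1 0/2/0 0/2/1 1/0/0 1/0/1 1/1/0 1/1/1 1/2/0 1/2/1}
target 1/0/1 ∈ {PSO}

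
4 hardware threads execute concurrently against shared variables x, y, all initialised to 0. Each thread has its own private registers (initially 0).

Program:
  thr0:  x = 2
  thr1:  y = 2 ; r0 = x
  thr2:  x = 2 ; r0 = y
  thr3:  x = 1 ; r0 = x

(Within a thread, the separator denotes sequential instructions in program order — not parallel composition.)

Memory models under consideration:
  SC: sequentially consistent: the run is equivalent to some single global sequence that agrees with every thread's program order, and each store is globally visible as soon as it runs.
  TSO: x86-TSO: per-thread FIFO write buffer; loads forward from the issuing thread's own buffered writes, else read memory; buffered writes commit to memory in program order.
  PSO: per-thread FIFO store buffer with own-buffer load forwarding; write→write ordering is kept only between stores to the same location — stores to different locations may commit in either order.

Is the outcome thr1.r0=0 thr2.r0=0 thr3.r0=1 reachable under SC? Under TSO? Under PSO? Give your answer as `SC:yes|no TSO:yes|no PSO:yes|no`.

SC:no TSO:yes PSO:yes

outcome vector order: (thr1.r0,thr2.r0,thr3.r0)
under SC → 0/2/1; 0/2/2; 1/0/1; 1/0/2; 1/2/1; 1/2/2; 2/0/1; 2/0/2; 2/2/1; 2/2/2
under TSO → 0/0/1; 0/0/2; 0/2/1; 0/2/2; 1/0/1; 1/0/2; 1/2/1; 1/2/2; 2/0/1; 2/0/2; 2/2/1; 2/2/2
under PSO → 0/0/1; 0/0/2; 0/2/1; 0/2/2; 1/0/1; 1/0/2; 1/2/1; 1/2/2; 2/0/1; 2/0/2; 2/2/1; 2/2/2
target 0/0/1 ∈ {TSO,PSO}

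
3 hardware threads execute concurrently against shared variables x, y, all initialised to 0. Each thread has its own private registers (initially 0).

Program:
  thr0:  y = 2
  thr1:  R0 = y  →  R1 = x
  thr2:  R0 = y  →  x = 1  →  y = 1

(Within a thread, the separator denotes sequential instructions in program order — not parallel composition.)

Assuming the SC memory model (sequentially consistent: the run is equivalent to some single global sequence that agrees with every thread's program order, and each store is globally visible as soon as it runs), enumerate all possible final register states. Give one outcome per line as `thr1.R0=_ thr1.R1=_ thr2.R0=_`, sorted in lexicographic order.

outcome vector order: (thr1.R0,thr1.R1,thr2.R0)
|SC outcomes| = 10

thr1.R0=0 thr1.R1=0 thr2.R0=0
thr1.R0=0 thr1.R1=0 thr2.R0=2
thr1.R0=0 thr1.R1=1 thr2.R0=0
thr1.R0=0 thr1.R1=1 thr2.R0=2
thr1.R0=1 thr1.R1=1 thr2.R0=0
thr1.R0=1 thr1.R1=1 thr2.R0=2
thr1.R0=2 thr1.R1=0 thr2.R0=0
thr1.R0=2 thr1.R1=0 thr2.R0=2
thr1.R0=2 thr1.R1=1 thr2.R0=0
thr1.R0=2 thr1.R1=1 thr2.R0=2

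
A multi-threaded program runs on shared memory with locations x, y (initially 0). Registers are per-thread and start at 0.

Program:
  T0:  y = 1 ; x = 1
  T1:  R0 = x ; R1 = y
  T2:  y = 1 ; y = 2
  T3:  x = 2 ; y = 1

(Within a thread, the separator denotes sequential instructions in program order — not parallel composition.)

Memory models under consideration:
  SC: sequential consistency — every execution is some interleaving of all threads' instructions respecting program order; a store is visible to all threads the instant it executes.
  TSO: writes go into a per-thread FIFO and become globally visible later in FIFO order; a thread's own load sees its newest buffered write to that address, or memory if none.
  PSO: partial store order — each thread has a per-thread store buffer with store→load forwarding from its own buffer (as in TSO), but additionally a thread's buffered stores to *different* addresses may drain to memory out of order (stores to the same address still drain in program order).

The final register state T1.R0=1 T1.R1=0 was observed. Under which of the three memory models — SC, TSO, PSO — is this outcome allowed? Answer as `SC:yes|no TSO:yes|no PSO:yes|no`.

outcome vector order: (T1.R0,T1.R1)
[SC] allowed = {00; 01; 02; 11; 12; 20; 21; 22}
[TSO] allowed = {00; 01; 02; 11; 12; 20; 21; 22}
[PSO] allowed = {00; 01; 02; 10; 11; 12; 20; 21; 22}
target 10 ∈ {PSO}

SC:no TSO:no PSO:yes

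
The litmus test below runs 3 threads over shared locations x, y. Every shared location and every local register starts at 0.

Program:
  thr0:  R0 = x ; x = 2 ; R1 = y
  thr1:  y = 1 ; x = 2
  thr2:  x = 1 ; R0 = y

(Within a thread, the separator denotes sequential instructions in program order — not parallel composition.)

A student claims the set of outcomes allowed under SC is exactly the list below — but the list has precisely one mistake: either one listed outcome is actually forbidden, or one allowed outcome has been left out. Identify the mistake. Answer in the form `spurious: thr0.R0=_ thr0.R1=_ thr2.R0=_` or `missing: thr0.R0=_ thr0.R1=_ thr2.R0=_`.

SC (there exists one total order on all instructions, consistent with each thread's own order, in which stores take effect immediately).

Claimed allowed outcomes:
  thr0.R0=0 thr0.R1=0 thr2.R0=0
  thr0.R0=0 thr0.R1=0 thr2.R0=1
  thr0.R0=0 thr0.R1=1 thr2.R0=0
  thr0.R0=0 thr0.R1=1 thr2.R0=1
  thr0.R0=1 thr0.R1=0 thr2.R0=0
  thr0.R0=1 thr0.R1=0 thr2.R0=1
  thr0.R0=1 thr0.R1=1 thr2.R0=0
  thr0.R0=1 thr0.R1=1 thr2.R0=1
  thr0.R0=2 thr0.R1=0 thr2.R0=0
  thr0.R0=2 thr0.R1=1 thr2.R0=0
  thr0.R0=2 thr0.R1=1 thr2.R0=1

outcome vector order: (thr0.R0,thr0.R1,thr2.R0)
[SC] allowed = {<0 0 0>; <0 0 1>; <0 1 0>; <0 1 1>; <1 0 0>; <1 0 1>; <1 1 0>; <1 1 1>; <2 1 0>; <2 1 1>}
claimed∖SC = {<2 0 0>}

spurious: thr0.R0=2 thr0.R1=0 thr2.R0=0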